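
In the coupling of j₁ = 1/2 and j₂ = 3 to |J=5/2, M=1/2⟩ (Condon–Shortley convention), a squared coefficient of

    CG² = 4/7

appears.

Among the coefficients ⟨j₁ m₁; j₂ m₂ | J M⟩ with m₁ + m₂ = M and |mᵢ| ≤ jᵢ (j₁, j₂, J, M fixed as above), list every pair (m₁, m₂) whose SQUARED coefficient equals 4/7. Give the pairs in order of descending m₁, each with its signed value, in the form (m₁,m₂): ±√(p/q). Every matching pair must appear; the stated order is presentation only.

(-1/2,1): −√(4/7)

Admissible pairs with m₁+m₂ = M = 1/2: (-1/2,1), (1/2,0)
  (m₁,m₂)=(1/2,0): CG² = 3/7, CG = +√(3/7)
  (m₁,m₂)=(-1/2,1): CG² = 4/7, CG = −√(4/7)   ← matches the target
Pairs with CG² = 4/7: (-1/2,1): −√(4/7)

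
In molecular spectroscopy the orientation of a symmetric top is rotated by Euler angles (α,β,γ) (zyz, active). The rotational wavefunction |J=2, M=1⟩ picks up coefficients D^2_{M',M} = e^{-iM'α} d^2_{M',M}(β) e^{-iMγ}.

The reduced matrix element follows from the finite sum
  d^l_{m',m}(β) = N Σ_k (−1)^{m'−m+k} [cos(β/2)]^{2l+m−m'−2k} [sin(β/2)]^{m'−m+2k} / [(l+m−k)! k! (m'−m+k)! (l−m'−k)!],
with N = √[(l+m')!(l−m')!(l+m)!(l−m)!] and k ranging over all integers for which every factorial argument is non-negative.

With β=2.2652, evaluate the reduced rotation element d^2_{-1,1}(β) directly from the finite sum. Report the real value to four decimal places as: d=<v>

d^2_{-1,1}(β=2.2652) via the finite sum:
c=cos(2.265200/2)=0.424307, s=sin(2.265200/2)=0.905518; N=√[1·6·6·1]=6.000000
k∈{2,3} keeps every argument non-negative
  k=2: (−1)^0·6.0000/(2)·0.4243^2·0.9055^2 = +0.442870
  k=3: (−1)^1·6.0000/(6)·0.4243^0·0.9055^4 = -0.672340
d^2_{-1,1}(2.2652) = +0.442870 -0.672340 = -0.229471

d=-0.2295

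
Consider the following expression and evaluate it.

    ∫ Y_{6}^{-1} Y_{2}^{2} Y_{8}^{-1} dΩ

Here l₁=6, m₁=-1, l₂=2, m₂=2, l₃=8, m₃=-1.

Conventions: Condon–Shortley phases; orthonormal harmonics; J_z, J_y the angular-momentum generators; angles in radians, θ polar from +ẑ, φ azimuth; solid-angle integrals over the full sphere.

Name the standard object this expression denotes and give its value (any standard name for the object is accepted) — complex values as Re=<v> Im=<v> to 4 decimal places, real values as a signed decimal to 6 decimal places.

This is a Gaunt coefficient — the integral of a triple product of spherical harmonics over the sphere.
Checks pass: Σm=0; 16 even; l₃=8∈[4,8].
(2·6+1)(2·2+1)(2·8+1) = 1105
Δ: 0! 12! 4! / 17! → 1/30940
sum: t=0:+1/2073600 = 1/2073600
3j²(6 2 8; 0 0 0) = Δ·Π!·Σ² = 28/1105  (sign +1)
sum: t=0:+1/14515200 = 1/14515200
3j²(6 2 8; -1 2 -1) = Δ·Π!·Σ² = 9/2210  (sign -1)
combine: 4πI² = 1105·28/1105·9/2210 = 126/1105
take √, sign -1: I = -0.09525750

Gaunt coefficient, -0.095258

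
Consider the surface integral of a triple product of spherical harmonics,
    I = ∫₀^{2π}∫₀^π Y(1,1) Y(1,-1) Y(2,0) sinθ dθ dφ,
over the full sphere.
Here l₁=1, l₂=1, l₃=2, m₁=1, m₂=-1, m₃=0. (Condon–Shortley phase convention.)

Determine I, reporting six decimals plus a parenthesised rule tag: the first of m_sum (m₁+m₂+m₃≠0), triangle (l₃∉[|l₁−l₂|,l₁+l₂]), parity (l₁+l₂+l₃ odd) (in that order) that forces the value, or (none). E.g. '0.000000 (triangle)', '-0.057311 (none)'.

Rules hold: Σm=0, L=4 even, 0≤2≤2.
N = 3·3·5 = 45
Δ = 0!·2!·2!/5! = 1/30
Racah Σ t=0..0: t=0:+1/1 = 1/1
⇒ 3j(1 1 2; 0 0 0)² = 2/15, sgn +1
Racah Σ t=0..0: t=0:+1/4 = 1/4
⇒ 3j(1 1 2; 1 -1 0)² = 1/30, sgn +1
4πI² = N·(3j₀)²·(3jₘ)² = 1/5
I = +1·√(0.2/4π) = 0.12615663
No selection rule forces the value: the integral is nonzero (none).

0.126157 (none)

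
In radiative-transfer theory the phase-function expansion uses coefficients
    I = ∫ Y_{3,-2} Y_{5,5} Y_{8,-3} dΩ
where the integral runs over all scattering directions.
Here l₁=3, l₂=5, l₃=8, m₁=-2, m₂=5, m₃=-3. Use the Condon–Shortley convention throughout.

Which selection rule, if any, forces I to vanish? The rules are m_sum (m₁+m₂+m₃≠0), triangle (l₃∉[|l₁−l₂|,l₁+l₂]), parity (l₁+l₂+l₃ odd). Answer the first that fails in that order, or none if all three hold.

none

azimuthal sum: -2 + 5 − 3 = 0  ✓
2 ≤ 8 ≤ 8 (triangle on l)  ✓
L = 3 + 5 + 8 = 16 (even)  ✓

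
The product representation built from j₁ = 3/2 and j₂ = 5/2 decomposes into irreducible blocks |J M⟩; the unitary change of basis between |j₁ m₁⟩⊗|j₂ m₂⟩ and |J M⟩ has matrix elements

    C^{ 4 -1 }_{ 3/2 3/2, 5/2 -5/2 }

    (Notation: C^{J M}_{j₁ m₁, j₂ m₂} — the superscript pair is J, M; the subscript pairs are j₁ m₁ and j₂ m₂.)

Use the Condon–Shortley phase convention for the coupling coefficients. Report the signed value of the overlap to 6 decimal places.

+0.133631

j₁+j₂−J=0  J+j₁−j₂=3  J−j₁+j₂=5  j₁+j₂+J+1=9
(j₁±m₁, j₂±m₂, J±M) = (3,0,0,5,3,5)
P² = 64800/7
sum k=0..0:
  [0] +1/720 = 1/720
S = 1/720
C² = P²·S² = 1/56 ; C = +0.133631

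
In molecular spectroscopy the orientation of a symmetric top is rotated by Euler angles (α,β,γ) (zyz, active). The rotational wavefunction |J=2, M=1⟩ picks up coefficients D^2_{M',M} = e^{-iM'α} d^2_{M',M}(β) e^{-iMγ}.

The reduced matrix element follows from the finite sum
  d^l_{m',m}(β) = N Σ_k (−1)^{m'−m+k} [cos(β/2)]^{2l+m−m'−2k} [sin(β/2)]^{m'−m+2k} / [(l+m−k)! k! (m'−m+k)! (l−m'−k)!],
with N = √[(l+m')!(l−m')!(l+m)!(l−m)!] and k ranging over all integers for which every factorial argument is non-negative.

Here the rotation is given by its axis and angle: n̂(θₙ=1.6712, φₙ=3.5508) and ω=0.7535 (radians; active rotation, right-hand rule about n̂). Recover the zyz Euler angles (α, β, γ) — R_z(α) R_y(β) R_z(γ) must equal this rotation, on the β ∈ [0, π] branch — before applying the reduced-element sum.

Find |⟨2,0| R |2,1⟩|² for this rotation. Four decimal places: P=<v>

P=0.3731

Axis–angle → zyz. n̂ = (sinθₙcosφₙ, sinθₙsinφₙ, cosθₙ) = (-0.912816, -0.395878, -0.100235), ω = 0.7535.
R = I cosω + sinω [n̂]ₓ + (1−cosω) n̂n̂ᵀ gives
  R = [+0.954856, +0.166402, -0.246090; +0.029241, +0.771723, +0.635286; +0.295626, -0.613803, +0.732018]
β = atan2(√(R₁₃²+R₂₃²), R₃₃) = 0.749516; α = atan2(R₂₃, R₁₃) mod 2π = 1.940367; γ = atan2(R₃₂, −R₃₁) mod 2π = 4.263544
First d^2_{0,1}(β=0.7495), then the phase factors e^{-i(0)α} and e^{-i(1)γ}:
c=cos(0.749516/2)=0.930596, s=sin(0.749516/2)=0.366048; N=√[2·2·6·1]=4.898979
k∈{1,2} keeps every argument non-negative
  k=1: (−1)^0·4.8990/(2)·0.9306^3·0.3660^1 = +0.722598
  k=2: (−1)^1·4.8990/(2)·0.9306^1·0.3660^3 = -0.111802
d^2_{0,1}(0.7495) = +0.722598 -0.111802 = +0.610796
|D^2_{0,1}|² = |d^2_{0,1}(β)|² = (+0.610796)² = 0.373072 (the z-rotation phases have unit modulus)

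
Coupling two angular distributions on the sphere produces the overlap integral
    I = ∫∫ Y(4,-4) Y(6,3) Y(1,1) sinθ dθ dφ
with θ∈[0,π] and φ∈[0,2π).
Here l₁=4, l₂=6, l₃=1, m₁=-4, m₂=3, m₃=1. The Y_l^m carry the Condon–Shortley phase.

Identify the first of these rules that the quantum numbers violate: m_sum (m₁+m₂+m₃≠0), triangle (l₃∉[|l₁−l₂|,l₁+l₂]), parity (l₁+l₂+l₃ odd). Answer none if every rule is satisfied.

azimuthal sum: -4 + 3 + 1 = 0  ✓
l₃ must lie in [2,10]; have l₃=1  ✗
L = 4 + 6 + 1 = 11 (odd)

triangle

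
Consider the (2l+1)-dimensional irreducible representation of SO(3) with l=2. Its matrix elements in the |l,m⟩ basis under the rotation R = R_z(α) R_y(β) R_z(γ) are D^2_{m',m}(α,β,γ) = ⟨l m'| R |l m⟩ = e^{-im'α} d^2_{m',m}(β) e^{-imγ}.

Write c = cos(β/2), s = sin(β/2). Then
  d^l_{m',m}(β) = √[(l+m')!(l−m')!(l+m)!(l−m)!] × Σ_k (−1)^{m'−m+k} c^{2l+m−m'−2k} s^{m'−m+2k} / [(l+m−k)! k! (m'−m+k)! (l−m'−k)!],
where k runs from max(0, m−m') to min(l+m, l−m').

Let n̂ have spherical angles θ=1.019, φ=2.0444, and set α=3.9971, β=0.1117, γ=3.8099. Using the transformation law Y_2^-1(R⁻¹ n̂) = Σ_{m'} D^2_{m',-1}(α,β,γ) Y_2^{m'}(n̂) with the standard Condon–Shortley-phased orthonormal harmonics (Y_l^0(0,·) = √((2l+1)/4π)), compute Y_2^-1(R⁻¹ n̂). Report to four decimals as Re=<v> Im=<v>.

Need the full column D^2_{m',-1} for m'=−2..2 at α=3.9971, β=0.1117, γ=3.8099.
cos(β/2)=0.998441, sin(β/2)=0.055821
d^2_{-2,-1}: single k=1 term ⇒ +0.111121;  D = +0.080370-0.076736i
d^2_{-1,-1}: k∈[0..1] ⇒ +0.993778 -0.009319 = +0.984459;  D = +0.046234+0.983373i
d^2_{0,-1}: k∈[0..1] ⇒ -0.136094 +0.000425 = -0.135669;  D = +0.106483+0.084068i
d^2_{1,-1}: k∈[0..1] ⇒ +0.009319 -0.000010 = +0.009309;  D = +0.009146-0.001733i
d^2_{2,-1}: single k=0 term ⇒ -0.000347;  D = +0.000175-0.000300i
Y_2^{m'}(θ=1.019,φ=2.0444) and Σ D·Y over m':
  (+0.0804-0.0767i)·(-0.1636+0.2274i)  (+0.0462+0.9834i)·(-0.1573-0.3069i)  (+0.1065+0.0841i)·(-0.0554+0.0000i)  (+0.0091-0.0017i)·(+0.1573-0.3069i)  (+0.0002-0.0003i)·(-0.1636-0.2274i)
Y_2^-1(R⁻¹ n̂) = +0.293758-0.145769i

Re=0.2938 Im=-0.1458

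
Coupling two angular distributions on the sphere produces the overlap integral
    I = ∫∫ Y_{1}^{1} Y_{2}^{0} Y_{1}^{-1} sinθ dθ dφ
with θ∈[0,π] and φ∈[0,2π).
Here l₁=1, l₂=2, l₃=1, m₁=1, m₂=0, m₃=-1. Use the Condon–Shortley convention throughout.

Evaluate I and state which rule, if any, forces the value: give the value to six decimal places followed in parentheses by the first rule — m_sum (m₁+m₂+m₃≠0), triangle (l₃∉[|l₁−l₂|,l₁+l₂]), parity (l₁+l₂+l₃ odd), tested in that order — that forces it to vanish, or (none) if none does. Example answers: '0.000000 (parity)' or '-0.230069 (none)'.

Checks pass: Σm=0; 4 even; l₃=1∈[1,3].
(2·1+1)(2·2+1)(2·1+1) = 45
Δ: 2! 0! 2! / 5! → 1/30
sum: t=1:−1/1 = -1/1
3j²(1 2 1; 0 0 0) = Δ·Π!·Σ² = 2/15  (sign +1)
sum: t=0:+1/4 = 1/4
3j²(1 2 1; 1 0 -1) = Δ·Π!·Σ² = 1/30  (sign +1)
combine: 4πI² = 45·2/15·1/30 = 1/5
take √, sign +1: I = 0.12615663
No selection rule forces the value: the integral is nonzero (none).

0.126157 (none)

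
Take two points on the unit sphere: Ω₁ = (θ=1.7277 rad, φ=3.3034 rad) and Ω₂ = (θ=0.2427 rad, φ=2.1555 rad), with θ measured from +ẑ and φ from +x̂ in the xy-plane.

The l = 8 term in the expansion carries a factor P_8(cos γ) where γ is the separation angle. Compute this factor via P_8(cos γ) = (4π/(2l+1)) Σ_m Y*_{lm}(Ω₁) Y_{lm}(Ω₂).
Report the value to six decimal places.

0.244920

Term-by-term m-sum for l=8 (normalisation 4π/17 = 0.739198):
  term(m=-8) = -0.00000 + 0.00000j   from Y*(Ω₁)=0.12739 + 0.44919j, Y(Ω₂)=-0.00000 + 0.00001j
  term(m=-7) = 0.00000 - 0.00003j   from Y*(Ω₁)=0.12535 + 0.26755j, Y(Ω₂)=-0.00008 - 0.00005j
  term(m=-6) = -0.00017 - 0.00012j   from Y*(Ω₁)=-0.12506 - 0.18282j, Y(Ω₂)=0.00089 - 0.00034j
  term(m=-5) = 0.00190 - 0.00115j   from Y*(Ω₁)=-0.21713 - 0.22765j, Y(Ω₂)=-0.00152 + 0.00688j
  term(m=-4) = -0.00060 - 0.00498j   from Y*(Ω₁)=0.10374 + 0.07841j, Y(Ω₂)=-0.02682 - 0.02777j
  term(m=-3) = 0.04633 + 0.01444j   from Y*(Ω₁)=0.27783 + 0.14656j, Y(Ω₂)=0.15189 - 0.02816j
  term(m=-2) = 0.02454 - 0.02770j   from Y*(Ω₁)=-0.08276 - 0.02776j, Y(Ω₂)=-0.16566 + 0.39032j
  term(m=-1) = 0.08553 + 0.19005j   from Y*(Ω₁)=-0.30755 - 0.05020j, Y(Ω₂)=-0.36915 - 0.55770j
  term(m=+0) = 0.01628 + 0.00000j   from Y*(Ω₁)=0.07445 + 0.00000j, Y(Ω₂)=0.21863 + 0.00000j
  term(m=+1) = 0.08553 - 0.19005j   from Y*(Ω₁)=0.30755 - 0.05020j, Y(Ω₂)=0.36915 - 0.55770j
  term(m=+2) = 0.02454 + 0.02770j   from Y*(Ω₁)=-0.08276 + 0.02776j, Y(Ω₂)=-0.16566 - 0.39032j
  term(m=+3) = 0.04633 - 0.01444j   from Y*(Ω₁)=-0.27783 + 0.14656j, Y(Ω₂)=-0.15189 - 0.02816j
  term(m=+4) = -0.00060 + 0.00498j   from Y*(Ω₁)=0.10374 - 0.07841j, Y(Ω₂)=-0.02682 + 0.02777j
  term(m=+5) = 0.00190 + 0.00115j   from Y*(Ω₁)=0.21713 - 0.22765j, Y(Ω₂)=0.00152 + 0.00688j
  term(m=+6) = -0.00017 + 0.00012j   from Y*(Ω₁)=-0.12506 + 0.18282j, Y(Ω₂)=0.00089 + 0.00034j
  term(m=+7) = 0.00000 + 0.00003j   from Y*(Ω₁)=-0.12535 + 0.26755j, Y(Ω₂)=0.00008 - 0.00005j
  term(m=+8) = -0.00000 - 0.00000j   from Y*(Ω₁)=0.12739 - 0.44919j, Y(Ω₂)=-0.00000 - 0.00001j
Accumulated sum 0.33133 - 0.00000j; after 4π/(2l+1) scaling, 0.24492 - 0.00000j ⇒ P_8 = 0.244920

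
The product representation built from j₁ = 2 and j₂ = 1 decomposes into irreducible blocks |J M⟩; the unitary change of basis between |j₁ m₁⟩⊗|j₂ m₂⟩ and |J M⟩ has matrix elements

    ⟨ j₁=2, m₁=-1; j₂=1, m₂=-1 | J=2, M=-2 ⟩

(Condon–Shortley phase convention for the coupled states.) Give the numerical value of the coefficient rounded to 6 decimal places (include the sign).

+√(1/3) ≈ +0.577350

j₁+j₂−J=1  J+j₁−j₂=3  J−j₁+j₂=1  j₁+j₂+J+1=6
(j₁±m₁, j₂±m₂, J±M) = (1,3,0,2,0,4)
P² = 12
sum k=0..0:
  [0] +1/6 = 1/6
S = 1/6
C² = P²·S² = 1/3 ; C = +0.577350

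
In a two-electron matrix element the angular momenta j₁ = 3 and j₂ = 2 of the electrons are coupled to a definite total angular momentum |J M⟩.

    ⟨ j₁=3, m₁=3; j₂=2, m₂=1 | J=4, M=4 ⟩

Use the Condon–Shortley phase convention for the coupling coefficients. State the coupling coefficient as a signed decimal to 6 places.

+√(3/5) ≈ +0.774597

triangle: 1!×5!×3!/10! = 720/3628800
(j±m)!: 6!×0!×3!×1!×8!×0! = 174182400
prefactor² = (2J+1)×Δ×N² = 311040
  k=0: +1/(0!×1!×0!×3!×5!×0!) = 1/720
Σ = 1/720  ⇒  CG² = 311040×(1/720)² = 3/5
CG = +√(3/5) = +0.774597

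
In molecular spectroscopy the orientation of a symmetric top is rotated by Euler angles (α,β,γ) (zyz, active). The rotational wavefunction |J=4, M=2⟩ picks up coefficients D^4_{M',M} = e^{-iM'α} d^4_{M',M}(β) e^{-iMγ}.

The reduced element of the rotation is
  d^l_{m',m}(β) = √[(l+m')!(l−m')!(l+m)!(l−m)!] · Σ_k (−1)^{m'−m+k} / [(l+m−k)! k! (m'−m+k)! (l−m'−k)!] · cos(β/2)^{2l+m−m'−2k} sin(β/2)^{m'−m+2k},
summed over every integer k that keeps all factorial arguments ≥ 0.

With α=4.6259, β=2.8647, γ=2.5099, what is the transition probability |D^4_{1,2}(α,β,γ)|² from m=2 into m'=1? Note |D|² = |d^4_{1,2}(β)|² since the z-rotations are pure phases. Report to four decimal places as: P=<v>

First d^4_{1,2}(β=2.8647), then the phase factors e^{-i(1)α} and e^{-i(2)γ}:
c=cos(2.864700/2)=0.138004, s=sin(2.864700/2)=0.990432; N=√[120·6·720·2]=1018.233765
k: max(0,(2)−(1))=1 … min(4+(2),4−(1))=3
  k=1: (−1)^0·1018.2338/(240)·0.1380^7·0.9904^1 = +0.000004
  k=2: (−1)^1·1018.2338/(48)·0.1380^5·0.9904^3 = -0.001032
  k=3: (−1)^2·1018.2338/(72)·0.1380^3·0.9904^5 = +0.035426
d^4_{1,2}(2.8647) = +0.000004 -0.001032 +0.035426 = +0.034398
|D^4_{1,2}|² = |d^4_{1,2}(β)|² = (+0.034398)² = 0.001183 (the z-rotation phases have unit modulus)

P=0.0012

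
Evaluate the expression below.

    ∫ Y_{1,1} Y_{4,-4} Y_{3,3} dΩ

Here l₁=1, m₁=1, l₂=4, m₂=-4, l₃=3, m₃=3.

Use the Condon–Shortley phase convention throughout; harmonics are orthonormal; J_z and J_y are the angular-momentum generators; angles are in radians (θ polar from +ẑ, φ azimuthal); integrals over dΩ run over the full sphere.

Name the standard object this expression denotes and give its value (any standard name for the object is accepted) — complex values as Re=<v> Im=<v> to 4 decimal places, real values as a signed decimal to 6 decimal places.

This is a Gaunt coefficient — the integral of a triple product of spherical harmonics over the sphere.
Rules hold: Σm=0, L=8 even, 3≤3≤5.
N = 3·9·7 = 189
Δ = 2!·0!·6!/9! = 1/252
Racah Σ t=1..1: t=1:−1/36 = -1/36
⇒ 3j(1 4 3; 0 0 0)² = 4/63, sgn +1
Racah Σ t=0..0: t=0:+1/1440 = 1/1440
⇒ 3j(1 4 3; 1 -4 3)² = 1/9, sgn +1
4πI² = N·(3j₀)²·(3jₘ)² = 4/3
I = +1·√(1.33333/4π) = 0.32573501

Gaunt coefficient, +0.325735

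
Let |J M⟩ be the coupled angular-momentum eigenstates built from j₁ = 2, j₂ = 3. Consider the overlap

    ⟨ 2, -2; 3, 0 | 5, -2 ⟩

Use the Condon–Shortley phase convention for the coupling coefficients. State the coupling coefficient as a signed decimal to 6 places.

+√(1/6) = +0.408248

j₁+j₂−J=0  J+j₁−j₂=4  J−j₁+j₂=6  j₁+j₂+J+1=11
(j₁±m₁, j₂±m₂, J±M) = (0,4,3,3,3,7)
P² = 124416
sum k=0..0:
  [0] +1/864 = 1/864
S = 1/864
C² = P²·S² = 1/6 ; C = +0.408248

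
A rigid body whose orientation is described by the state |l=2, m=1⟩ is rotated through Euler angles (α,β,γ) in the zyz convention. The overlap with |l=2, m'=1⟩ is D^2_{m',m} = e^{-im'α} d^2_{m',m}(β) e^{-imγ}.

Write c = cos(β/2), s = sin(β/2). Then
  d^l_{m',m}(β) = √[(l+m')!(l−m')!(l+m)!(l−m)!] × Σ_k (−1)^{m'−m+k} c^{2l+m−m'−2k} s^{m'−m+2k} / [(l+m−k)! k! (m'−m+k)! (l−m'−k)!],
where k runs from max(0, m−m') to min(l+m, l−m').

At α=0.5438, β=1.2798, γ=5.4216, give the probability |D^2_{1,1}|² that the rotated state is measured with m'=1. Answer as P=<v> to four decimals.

Split into d^2_{1,1}(β=1.2798) × two z-phases.
With c≡cos(β/2)=0.802155 and s≡sin(β/2)=0.597115, N=[6·1·6·1]^{1/2}=6.000000
Admissible k: 0..1 (factorial args all ≥0)
  k=0: (−1)^0·6.0000/(6)·0.8022^4·0.5971^0 = +0.414032
  k=1: (−1)^1·6.0000/(2)·0.8022^2·0.5971^2 = -0.688263
d^2_{1,1}(1.2798) = +0.414032 -0.688263 = -0.274231
|D^2_{1,1}|² = |d^2_{1,1}(β)|² = (-0.274231)² = 0.075203 (the z-rotation phases have unit modulus)

P=0.0752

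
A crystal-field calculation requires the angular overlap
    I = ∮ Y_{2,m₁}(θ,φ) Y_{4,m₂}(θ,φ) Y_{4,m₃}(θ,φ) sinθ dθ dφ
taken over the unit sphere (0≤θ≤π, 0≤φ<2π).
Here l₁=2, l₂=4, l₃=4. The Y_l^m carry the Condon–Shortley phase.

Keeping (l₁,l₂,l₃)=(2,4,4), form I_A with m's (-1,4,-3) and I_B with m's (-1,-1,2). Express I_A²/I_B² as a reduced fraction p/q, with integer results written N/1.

196/81

l's match ⇒ only the (l;m) 3-j factors differ between A and B.
A: triangle coeff Δ(2,4,4) = 1/13860; Σ_t [2,2]: t=2:+1/1440 = 1/1440; (3j)²=7/165 [(2 4 4; -1 4 -3)], sign=-1
B: triangle coeff Δ(2,4,4) = 1/13860; Σ_t [1,2]: t=1:−1/96 t=2:+1/240 = -1/160; (3j)²=27/1540 [(2 4 4; -1 -1 2)], sign=-1
I_A²/I_B² = (7/165)/(27/1540) = 196/81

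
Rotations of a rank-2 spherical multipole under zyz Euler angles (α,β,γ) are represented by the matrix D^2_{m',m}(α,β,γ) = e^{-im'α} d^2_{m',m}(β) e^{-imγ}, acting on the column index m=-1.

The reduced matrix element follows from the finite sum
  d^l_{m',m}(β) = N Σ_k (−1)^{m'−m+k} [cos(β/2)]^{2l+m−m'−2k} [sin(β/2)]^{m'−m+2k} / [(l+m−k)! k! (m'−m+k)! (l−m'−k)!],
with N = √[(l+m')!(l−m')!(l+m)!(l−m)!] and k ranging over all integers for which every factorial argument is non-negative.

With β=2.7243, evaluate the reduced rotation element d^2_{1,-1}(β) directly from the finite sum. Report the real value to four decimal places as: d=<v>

d=-0.7928

d^2_{1,-1}(β=2.7243) via the finite sum:
c=cos(2.724300/2)=0.207136, s=sin(2.724300/2)=0.978312; N=√[6·1·1·6]=6.000000
k: max(0,(-1)−(1))=0 … min(2+(-1),2−(1))=1
  k=0: (−1)^2·6.0000/(2)·0.2071^2·0.9783^2 = +0.123193
  k=1: (−1)^3·6.0000/(6)·0.2071^0·0.9783^4 = -0.916030
d^2_{1,-1}(2.7243) = +0.123193 -0.916030 = -0.792837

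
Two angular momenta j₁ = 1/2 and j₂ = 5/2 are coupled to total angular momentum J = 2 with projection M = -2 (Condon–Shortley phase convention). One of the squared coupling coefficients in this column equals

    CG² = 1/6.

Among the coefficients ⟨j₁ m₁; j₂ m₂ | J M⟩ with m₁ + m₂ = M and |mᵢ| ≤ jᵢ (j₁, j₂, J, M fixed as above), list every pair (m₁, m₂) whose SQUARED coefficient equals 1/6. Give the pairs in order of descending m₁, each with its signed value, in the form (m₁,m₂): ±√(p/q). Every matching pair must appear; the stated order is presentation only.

Admissible pairs with m₁+m₂ = M = -2: (-1/2,-3/2), (1/2,-5/2)
  (m₁,m₂)=(1/2,-5/2): CG² = 5/6, CG = +√(5/6)
  (m₁,m₂)=(-1/2,-3/2): CG² = 1/6, CG = −√(1/6)   ← matches the target
Pairs with CG² = 1/6: (-1/2,-3/2): −√(1/6)

(-1/2,-3/2): −√(1/6)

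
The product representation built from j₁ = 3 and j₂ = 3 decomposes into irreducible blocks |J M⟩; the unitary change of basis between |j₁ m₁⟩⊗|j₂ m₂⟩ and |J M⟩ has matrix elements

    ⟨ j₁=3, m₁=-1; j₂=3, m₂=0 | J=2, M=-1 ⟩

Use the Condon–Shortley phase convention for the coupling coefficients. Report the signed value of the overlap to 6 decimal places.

+0.154303  (= +√(1/42))

triangle: 4!×2!×2!/9! = 96/362880
(j±m)!: 2!×4!×3!×3!×1!×3! = 10368
prefactor² = (2J+1)×Δ×N² = 96/7
  k=2: +1/(2!×2!×2!×1!×0!×1!) = 1/8
  k=3: −1/(3!×1!×1!×0!×1!×2!) = -1/12
Σ = 1/24  ⇒  CG² = 96/7×(1/24)² = 1/42
CG = +√(1/42) = +0.154303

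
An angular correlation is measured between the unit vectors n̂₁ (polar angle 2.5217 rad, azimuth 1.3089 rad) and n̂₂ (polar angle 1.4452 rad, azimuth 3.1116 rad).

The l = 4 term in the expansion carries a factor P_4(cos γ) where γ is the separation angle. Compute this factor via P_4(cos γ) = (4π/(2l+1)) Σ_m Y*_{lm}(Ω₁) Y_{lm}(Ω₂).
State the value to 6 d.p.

0.182128

Summing Y*_{l m}(θ₁,φ₁)·Y_{l m}(θ₂,φ₂) over m ∈ [−4, 4]; prefactor 4π/(2·4+1) = 1.396263:
  term(m=-4) = (0.012962, -0.017294)   from Y*(Ω₁)=(0.025187, -0.043664), Y(Ω₂)=(0.425672, 0.051315)
  term(m=-3) = (-0.019603, -0.023477)   from Y*(Ω₁)=(0.141288, 0.141206), Y(Ω₂)=(-0.152497, -0.013759)
  term(m=-2) = (0.107656, -0.053850)   from Y*(Ω₁)=(-0.355619, 0.205409), Y(Ω₂)=(-0.292579, -0.017572)
  term(m=-1) = (-0.014306, -0.060580)   from Y*(Ω₁)=(-0.094843, -0.353822), Y(Ω₂)=(0.169851, 0.005096)
  term(m=+0) = (-0.042978, -0.000000)   from Y*(Ω₁)=(-0.160084, -0.000000), Y(Ω₂)=(0.268470, 0.000000)
  term(m=+1) = (-0.014306, 0.060580)   from Y*(Ω₁)=(0.094843, -0.353822), Y(Ω₂)=(-0.169851, 0.005096)
  term(m=+2) = (0.107656, 0.053850)   from Y*(Ω₁)=(-0.355619, -0.205409), Y(Ω₂)=(-0.292579, 0.017572)
  term(m=+3) = (-0.019603, 0.023477)   from Y*(Ω₁)=(-0.141288, 0.141206), Y(Ω₂)=(0.152497, -0.013759)
  term(m=+4) = (0.012962, 0.017294)   from Y*(Ω₁)=(0.025187, 0.043664), Y(Ω₂)=(0.425672, -0.051315)
Σ over m = (0.130439, 0.000000); ×(4π/9) → (0.182128, 0.000000). Real part: 0.182128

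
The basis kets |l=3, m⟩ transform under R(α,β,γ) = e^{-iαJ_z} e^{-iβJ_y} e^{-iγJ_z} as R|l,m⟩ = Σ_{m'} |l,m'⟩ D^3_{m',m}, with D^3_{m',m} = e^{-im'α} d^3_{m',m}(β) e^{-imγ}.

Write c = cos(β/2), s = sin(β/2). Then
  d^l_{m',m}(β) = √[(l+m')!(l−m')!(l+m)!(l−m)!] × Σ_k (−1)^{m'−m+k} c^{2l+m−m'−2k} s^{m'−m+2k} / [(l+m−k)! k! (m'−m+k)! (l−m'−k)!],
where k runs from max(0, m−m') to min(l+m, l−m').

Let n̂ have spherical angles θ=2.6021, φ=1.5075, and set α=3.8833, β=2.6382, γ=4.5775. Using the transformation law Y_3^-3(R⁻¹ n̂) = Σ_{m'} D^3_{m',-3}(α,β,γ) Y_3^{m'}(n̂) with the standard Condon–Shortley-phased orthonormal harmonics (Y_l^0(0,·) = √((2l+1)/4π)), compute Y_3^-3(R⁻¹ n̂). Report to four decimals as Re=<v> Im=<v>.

Need the full column D^3_{m',-3} for m'=−3..3 at α=3.8833, β=2.6382, γ=4.5775.
cos(β/2)=0.249047, sin(β/2)=0.968491
d^3_{-3,-3}: single k=0 term ⇒ +0.000239;  D = +0.000231+0.000059i
d^3_{-2,-3}: single k=0 term ⇒ -0.002273;  D = +0.002003-0.001074i
d^3_{-1,-3}: single k=0 term ⇒ +0.013975;  D = +0.004622-0.013189i
d^3_{0,-3}: single k=0 term ⇒ -0.062755;  D = -0.024707-0.057686i
d^3_{1,-3}: single k=0 term ⇒ +0.211345;  D = -0.192594-0.087031i
d^3_{2,-3}: single k=0 term ⇒ -0.519800;  D = -0.493854+0.162172i
d^3_{3,-3}: single k=0 term ⇒ +0.825229;  D = -0.404156+0.719486i
Y_3^{m'}(θ=2.6021,φ=1.5075) and Σ D·Y over m':
  (+0.0002+0.0001i)·(-0.0107+0.0555i)  (+0.0020-0.0011i)·(+0.2295+0.0292i)  (+0.0046-0.0132i)·(+0.0281-0.4441i)  (-0.0247-0.0577i)·(-0.2179+0.0000i)  (-0.1926-0.0870i)·(-0.0281-0.4441i)  (-0.4939+0.1622i)·(+0.2295-0.0292i)  (-0.4042+0.7195i)·(+0.0107+0.0555i)
Y_3^-3(R⁻¹ n̂) = -0.185985+0.134841i

Re=-0.1860 Im=0.1348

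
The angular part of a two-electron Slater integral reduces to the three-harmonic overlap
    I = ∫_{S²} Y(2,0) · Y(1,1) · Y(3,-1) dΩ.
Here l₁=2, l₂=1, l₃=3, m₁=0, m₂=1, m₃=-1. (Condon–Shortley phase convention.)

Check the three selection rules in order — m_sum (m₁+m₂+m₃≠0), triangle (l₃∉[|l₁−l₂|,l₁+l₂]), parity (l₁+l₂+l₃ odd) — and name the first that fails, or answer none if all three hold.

none

Σmᵢ = 0  ✓
l₃∈[|l₁−l₂|,l₁+l₂]=[1,3], have l₃=3  ✓
Σlᵢ = 6 ⇒ even  ✓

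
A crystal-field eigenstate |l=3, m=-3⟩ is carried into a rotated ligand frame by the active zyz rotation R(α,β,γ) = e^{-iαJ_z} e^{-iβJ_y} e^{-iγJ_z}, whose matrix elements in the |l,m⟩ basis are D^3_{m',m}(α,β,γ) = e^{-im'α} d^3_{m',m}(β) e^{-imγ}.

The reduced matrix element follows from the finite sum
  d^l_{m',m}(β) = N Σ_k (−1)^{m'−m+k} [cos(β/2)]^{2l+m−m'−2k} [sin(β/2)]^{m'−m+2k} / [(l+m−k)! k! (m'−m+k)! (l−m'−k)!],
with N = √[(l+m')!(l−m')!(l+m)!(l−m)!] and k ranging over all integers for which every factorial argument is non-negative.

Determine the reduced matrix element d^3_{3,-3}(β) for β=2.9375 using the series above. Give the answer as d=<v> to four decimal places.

d^3_{3,-3}(β=2.9375) via the finite sum:
Half-angle: c=0.101869, s=0.994798. N=√(720·1·1·720)=720.000000
k: max(0,(-3)−(3))=0 … min(3+(-3),3−(3))=0
  k=0: (−1)^6·720.0000/(720)·0.1019^0·0.9948^6 = +0.969190
d^3_{3,-3}(2.9375) = +0.969190

d=0.9692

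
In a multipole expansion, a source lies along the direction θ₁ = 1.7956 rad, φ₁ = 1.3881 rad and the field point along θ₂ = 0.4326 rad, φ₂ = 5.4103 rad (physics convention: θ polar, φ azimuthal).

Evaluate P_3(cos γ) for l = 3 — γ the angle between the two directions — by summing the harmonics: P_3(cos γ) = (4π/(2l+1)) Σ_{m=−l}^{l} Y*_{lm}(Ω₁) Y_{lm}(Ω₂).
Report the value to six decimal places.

Term-by-term m-sum for l=3 (normalisation 4π/7 = 1.795196):
  [-3]  conj(Y_{3,-3})(Ω₁) = (-0.201396, -0.329899) ; Y_{3,-3}(Ω₂) = (-0.026634, 0.015353) ; Δ = (0.010429, 0.005694)
  [-2]  conj(Y_{3,-2})(Ω₁) = (0.202203, -0.077357) ; Y_{3,-2}(Ω₂) = (-0.028388, 0.160583) ; Δ = (0.006682, 0.034667)
  [-1]  conj(Y_{3,-1})(Ω₁) = (-0.043017, -0.232832) ; Y_{3,-1}(Ω₂) = (0.271755, 0.324010) ; Δ = (0.063750, -0.077211)
  [+0]  conj(Y_{3,0})(Ω₁) = (0.228892, -0.000000) ; Y_{3,0}(Ω₂) = (0.379868, 0.000000) ; Δ = (0.086949, 0.000000)
  [+1]  conj(Y_{3,1})(Ω₁) = (0.043017, -0.232832) ; Y_{3,1}(Ω₂) = (-0.271755, 0.324010) ; Δ = (0.063750, 0.077211)
  [+2]  conj(Y_{3,2})(Ω₁) = (0.202203, 0.077357) ; Y_{3,2}(Ω₂) = (-0.028388, -0.160583) ; Δ = (0.006682, -0.034667)
  [+3]  conj(Y_{3,3})(Ω₁) = (0.201396, -0.329899) ; Y_{3,3}(Ω₂) = (0.026634, 0.015353) ; Δ = (0.010429, -0.005694)
Total Σ_m = (0.248671, 0.000000). Multiply by 1.795196: (0.446412, 0.000000). P_3(cos γ) = 0.446412

0.446412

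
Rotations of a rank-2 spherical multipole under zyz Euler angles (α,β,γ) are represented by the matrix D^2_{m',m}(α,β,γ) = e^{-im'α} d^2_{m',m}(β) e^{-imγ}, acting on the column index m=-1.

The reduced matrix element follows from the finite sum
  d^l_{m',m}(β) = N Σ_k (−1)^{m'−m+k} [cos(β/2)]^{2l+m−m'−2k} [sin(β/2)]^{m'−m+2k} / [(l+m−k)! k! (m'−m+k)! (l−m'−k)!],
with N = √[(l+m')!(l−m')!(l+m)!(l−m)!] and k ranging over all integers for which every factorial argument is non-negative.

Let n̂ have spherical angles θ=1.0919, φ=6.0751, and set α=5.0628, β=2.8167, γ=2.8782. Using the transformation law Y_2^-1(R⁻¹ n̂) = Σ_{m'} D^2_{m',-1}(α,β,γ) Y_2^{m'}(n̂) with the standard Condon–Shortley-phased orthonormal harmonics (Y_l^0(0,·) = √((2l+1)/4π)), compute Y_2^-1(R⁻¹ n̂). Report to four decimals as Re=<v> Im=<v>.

Re=-0.1701 Im=-0.1267

Need the full column D^2_{m',-1} for m'=−2..2 at α=5.0628, β=2.8167, γ=2.8782.
cos(β/2)=0.161733, sin(β/2)=0.986835
d^2_{-2,-1}: single k=1 term ⇒ +0.008350;  D = +0.007563+0.003537i
d^2_{-1,-1}: k∈[0..1] ⇒ +0.000684 -0.076420 = -0.075736;  D = +0.006582-0.075449i
d^2_{0,-1}: k∈[0..1] ⇒ -0.010226 +0.380721 = +0.370495;  D = -0.357717+0.096461i
d^2_{1,-1}: k∈[0..1] ⇒ +0.076420 -0.948369 = -0.871949;  D = +0.502226+0.712786i
d^2_{2,-1}: single k=0 term ⇒ -0.310857;  D = -0.177208+0.255401i
Y_2^{m'}(θ=1.0919,φ=6.0751) and Σ D·Y over m':
  (+0.0076+0.0035i)·(+0.2783+0.1230i)  (+0.0066-0.0754i)·(+0.3091+0.0653i)  (-0.3577+0.0965i)·(-0.1145+0.0000i)  (+0.5022+0.7128i)·(-0.3091+0.0653i)  (-0.1772+0.2554i)·(+0.2783-0.1230i)
Y_2^-1(R⁻¹ n̂) = -0.170094-0.126714i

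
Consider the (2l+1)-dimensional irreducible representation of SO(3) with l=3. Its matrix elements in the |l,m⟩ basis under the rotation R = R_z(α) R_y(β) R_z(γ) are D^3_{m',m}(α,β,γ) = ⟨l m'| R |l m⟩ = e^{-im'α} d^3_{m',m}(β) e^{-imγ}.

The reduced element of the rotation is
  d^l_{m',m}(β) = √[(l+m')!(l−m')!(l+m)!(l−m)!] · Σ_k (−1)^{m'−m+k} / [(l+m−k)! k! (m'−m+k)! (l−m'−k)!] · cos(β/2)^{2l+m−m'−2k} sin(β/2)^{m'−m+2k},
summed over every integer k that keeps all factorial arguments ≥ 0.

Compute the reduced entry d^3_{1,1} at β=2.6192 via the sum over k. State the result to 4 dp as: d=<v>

d^3_{1,1}(β=2.6192) via the finite sum:
c=cos(2.619200/2)=0.258236, s=sin(2.619200/2)=0.966082; N=√[24·2·24·2]=48.000000
k∈{0,1,2} keeps every argument non-negative
  k=0: (−1)^0·48.0000/(48)·0.2582^6·0.9661^0 = +0.000297
  k=1: (−1)^1·48.0000/(6)·0.2582^4·0.9661^2 = -0.033204
  k=2: (−1)^2·48.0000/(8)·0.2582^2·0.9661^4 = +0.348531
d^3_{1,1}(2.6192) = +0.000297 -0.033204 +0.348531 = +0.315624

d=0.3156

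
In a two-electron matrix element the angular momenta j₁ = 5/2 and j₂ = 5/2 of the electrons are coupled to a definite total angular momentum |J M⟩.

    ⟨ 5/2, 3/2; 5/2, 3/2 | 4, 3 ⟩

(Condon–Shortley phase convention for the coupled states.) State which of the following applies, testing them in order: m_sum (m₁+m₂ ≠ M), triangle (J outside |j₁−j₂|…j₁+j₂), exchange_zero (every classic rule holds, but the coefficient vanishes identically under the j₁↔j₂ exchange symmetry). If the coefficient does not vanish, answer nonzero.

m-sum: m₁+m₂ = 3/2+3/2 = 3, M = 3  ✓
triangle: |j₁−j₂| = 0 ≤ J = 4 ≤ j₁+j₂ = 5  ✓
exchange: j₁=j₂ and m₁=m₂, and (−1)^(j₁+j₂−J) = (−1)^1 = −1 forces ⟨j₁m₁;j₂m₂|JM⟩ = −⟨j₂m₂;j₁m₁|JM⟩ = −⟨j₁m₁;j₂m₂|JM⟩ ⇒ the coefficient vanishes identically
Racah sum check: Σ_k collapses to 0 ⇒ CG = 0

exchange_zero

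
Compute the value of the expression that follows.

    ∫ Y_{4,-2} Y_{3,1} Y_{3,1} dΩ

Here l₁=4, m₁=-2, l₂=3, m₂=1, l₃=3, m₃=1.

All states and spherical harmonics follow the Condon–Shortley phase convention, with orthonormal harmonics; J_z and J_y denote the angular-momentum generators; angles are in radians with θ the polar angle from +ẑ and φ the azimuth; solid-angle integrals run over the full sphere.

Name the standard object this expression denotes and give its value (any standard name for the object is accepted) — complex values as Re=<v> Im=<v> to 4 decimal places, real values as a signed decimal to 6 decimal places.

Gaunt coefficient, +0.162193

This is a Gaunt coefficient — the integral of a triple product of spherical harmonics over the sphere.
m-sum 0 ✓  L=10 even ✓  1≤3≤7 ✓
Π(2lᵢ+1) = 9×7×7 = 441
triangle coeff Δ(4,3,3) = 1/34650
Σ_t [1,3]: t=1:−1/72 t=2:+1/16 t=3:−1/72 = 5/144
(3j)²=2/77 [(4 3 3; 0 0 0)], sign=-1
Σ_t [2,4]: t=2:+1/192 t=3:−1/36 t=4:+1/192 = -5/288
(3j)²=20/693 [(4 3 3; -2 1 1)], sign=-1
⇒ 4πI² = 40/121
I = (+1)√(40/121/(4π)) = 0.16219310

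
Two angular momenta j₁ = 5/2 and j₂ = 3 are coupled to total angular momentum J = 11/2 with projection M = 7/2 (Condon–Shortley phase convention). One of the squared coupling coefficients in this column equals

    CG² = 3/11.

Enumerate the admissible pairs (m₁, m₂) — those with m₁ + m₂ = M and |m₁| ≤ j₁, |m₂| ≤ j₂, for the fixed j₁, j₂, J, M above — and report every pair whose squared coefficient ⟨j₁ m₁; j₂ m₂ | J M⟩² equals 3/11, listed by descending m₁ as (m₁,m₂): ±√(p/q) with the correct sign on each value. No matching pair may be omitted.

(5/2,1): +√(3/11)

Admissible pairs with m₁+m₂ = M = 7/2: (1/2,3), (3/2,2), (5/2,1)
  (m₁,m₂)=(5/2,1): CG² = 3/11, CG = +√(3/11)   ← matches the target
  (m₁,m₂)=(3/2,2): CG² = 6/11, CG = +√(6/11)
  (m₁,m₂)=(1/2,3): CG² = 2/11, CG = +√(2/11)
Pairs with CG² = 3/11: (5/2,1): +√(3/11)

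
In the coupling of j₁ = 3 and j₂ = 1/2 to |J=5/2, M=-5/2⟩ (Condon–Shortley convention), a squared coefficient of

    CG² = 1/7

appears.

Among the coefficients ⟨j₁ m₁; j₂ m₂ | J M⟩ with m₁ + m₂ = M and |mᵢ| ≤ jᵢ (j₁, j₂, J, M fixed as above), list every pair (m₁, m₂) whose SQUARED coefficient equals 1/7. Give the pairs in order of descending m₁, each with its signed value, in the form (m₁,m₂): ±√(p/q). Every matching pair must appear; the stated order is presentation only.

(-2,-1/2): +√(1/7)

Admissible pairs with m₁+m₂ = M = -5/2: (-3,1/2), (-2,-1/2)
  (m₁,m₂)=(-2,-1/2): CG² = 1/7, CG = +√(1/7)   ← matches the target
  (m₁,m₂)=(-3,1/2): CG² = 6/7, CG = −√(6/7)
Pairs with CG² = 1/7: (-2,-1/2): +√(1/7)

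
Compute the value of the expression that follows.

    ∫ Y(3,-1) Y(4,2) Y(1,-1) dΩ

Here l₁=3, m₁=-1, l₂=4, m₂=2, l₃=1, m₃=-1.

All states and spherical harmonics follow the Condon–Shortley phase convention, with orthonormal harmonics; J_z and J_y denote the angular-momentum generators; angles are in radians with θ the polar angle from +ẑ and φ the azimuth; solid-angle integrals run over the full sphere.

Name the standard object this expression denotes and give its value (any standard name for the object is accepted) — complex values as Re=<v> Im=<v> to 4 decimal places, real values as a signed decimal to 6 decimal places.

This is a Gaunt coefficient — the integral of a triple product of spherical harmonics over the sphere.
Checks pass: Σm=0; 8 even; l₃=1∈[1,7].
(2·3+1)(2·4+1)(2·1+1) = 189
Δ: 6! 0! 2! / 9! → 1/252
sum: t=3:−1/36 = -1/36
3j²(3 4 1; 0 0 0) = Δ·Π!·Σ² = 4/63  (sign +1)
sum: t=4:+1/96 = 1/96
3j²(3 4 1; -1 2 -1) = Δ·Π!·Σ² = 5/84  (sign +1)
combine: 4πI² = 189·4/63·5/84 = 5/7
take √, sign +1: I = 0.23841361

Gaunt coefficient, +0.238414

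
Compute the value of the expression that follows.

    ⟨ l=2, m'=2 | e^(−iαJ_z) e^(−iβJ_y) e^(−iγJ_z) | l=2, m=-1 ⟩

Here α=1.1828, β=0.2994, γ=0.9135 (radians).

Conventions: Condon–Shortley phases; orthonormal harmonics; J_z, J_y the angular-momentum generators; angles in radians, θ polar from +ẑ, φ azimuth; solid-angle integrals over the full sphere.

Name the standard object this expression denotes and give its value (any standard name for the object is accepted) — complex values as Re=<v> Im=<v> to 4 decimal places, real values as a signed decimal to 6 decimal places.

This is a Wigner D-matrix element — the rotation-matrix element ⟨l m'| R(α,β,γ) |l m⟩ in the angular-momentum basis.
First d^2_{2,-1}(β=0.2994), then the phase factors e^{-i(2)α} and e^{-i(-1)γ}:
Half-angle: c=0.988816, s=0.149141. N=√(24·1·1·6)=12.000000
k: max(0,(-1)−(2))=0 … min(2+(-1),2−(2))=0
  k=0: (−1)^3·12.0000/(6)·0.9888^1·0.1491^3 = -0.006561
d^2_{2,-1}(0.2994) = -0.006561
Phases: e^{-i·(2)·1.1828}=-0.713726-0.700425i, e^{-i·(-1)·0.9135}=+0.610979+0.791647i ⇒ D=-0.000777+0.006514i

Wigner D-matrix element, Re=-0.0008 Im=0.0065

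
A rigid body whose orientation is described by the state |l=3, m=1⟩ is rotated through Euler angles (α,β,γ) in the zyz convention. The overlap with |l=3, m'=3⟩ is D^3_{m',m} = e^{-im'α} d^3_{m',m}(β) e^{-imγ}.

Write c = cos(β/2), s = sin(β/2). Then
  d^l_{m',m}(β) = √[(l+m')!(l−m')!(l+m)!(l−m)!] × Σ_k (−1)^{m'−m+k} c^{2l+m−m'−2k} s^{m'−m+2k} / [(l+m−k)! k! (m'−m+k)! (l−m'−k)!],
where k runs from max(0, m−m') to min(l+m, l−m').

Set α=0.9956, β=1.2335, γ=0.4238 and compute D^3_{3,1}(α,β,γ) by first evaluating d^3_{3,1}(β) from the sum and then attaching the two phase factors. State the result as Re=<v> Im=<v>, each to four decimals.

D^3_{3,1}(0.9956,1.2335,0.4238) = e^{-i·3·0.9956}·d^3_{3,1}(1.2335)·e^{-i·1·0.4238}. Compute d first:
With c≡cos(β/2)=0.815763 and s≡sin(β/2)=0.578387, N=[720·1·24·2]^{1/2}=185.903201
k: max(0,(1)−(3))=0 … min(3+(1),3−(3))=0
  k=0: (−1)^2·185.9032/(48)·0.8158^4·0.5784^2 = +0.573770
d^3_{3,1}(1.2335) = +0.573770
Phases: e^{-i·(3)·0.9956}=-0.988044-0.154175i, e^{-i·(1)·0.4238}=+0.911533-0.411227i ⇒ D=-0.553134+0.152493i

Re=-0.5531 Im=0.1525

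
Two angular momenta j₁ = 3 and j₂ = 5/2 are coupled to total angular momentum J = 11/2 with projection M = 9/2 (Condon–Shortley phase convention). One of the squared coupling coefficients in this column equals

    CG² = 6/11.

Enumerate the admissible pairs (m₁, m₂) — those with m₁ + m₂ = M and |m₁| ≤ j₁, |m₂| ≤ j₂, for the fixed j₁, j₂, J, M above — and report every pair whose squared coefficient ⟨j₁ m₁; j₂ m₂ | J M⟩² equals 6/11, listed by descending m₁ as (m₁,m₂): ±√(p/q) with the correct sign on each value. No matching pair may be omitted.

Admissible pairs with m₁+m₂ = M = 9/2: (2,5/2), (3,3/2)
  (m₁,m₂)=(3,3/2): CG² = 5/11, CG = +√(5/11)
  (m₁,m₂)=(2,5/2): CG² = 6/11, CG = +√(6/11)   ← matches the target
Pairs with CG² = 6/11: (2,5/2): +√(6/11)

(2,5/2): +√(6/11)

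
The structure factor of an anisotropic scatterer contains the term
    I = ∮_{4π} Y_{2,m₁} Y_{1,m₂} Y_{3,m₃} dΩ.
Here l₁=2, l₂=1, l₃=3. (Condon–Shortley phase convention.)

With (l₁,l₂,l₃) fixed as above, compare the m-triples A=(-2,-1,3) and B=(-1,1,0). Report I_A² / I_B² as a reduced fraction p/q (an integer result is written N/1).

5/1

Shared (l₁,l₂,l₃)=(2,1,3): N and (l;000)² cancel in I_A²/I_B².
A: Δ = 0!·4!·2!/7! = 1/105; Racah Σ t=0..0: t=0:+1/48 = 1/48; ⇒ 3j(2 1 3; -2 -1 3)² = 1/7, sgn +1
B: Δ = 0!·4!·2!/7! = 1/105; Racah Σ t=0..0: t=0:+1/12 = 1/12; ⇒ 3j(2 1 3; -1 1 0)² = 1/35, sgn -1
I_A²/I_B² = (1/7)/(1/35) = 5/1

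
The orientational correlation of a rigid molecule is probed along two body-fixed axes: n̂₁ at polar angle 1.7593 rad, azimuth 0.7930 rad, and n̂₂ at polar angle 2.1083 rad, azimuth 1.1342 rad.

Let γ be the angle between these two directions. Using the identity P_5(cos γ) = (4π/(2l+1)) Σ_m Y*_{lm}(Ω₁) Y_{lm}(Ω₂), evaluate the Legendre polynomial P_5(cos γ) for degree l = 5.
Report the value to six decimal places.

Term-by-term m-sum for l=5 (normalisation 4π/11 = 1.142397):
  m=-5: (-0.28851 - 0.31132j) × (0.17764 + 0.12474j) = -0.01242 - 0.09129j  (running Σ = -0.01242 - 0.09129j)
  m=-4: (0.25594 + 0.00778j) × (0.07147 - 0.40284j) = 0.02143 - 0.10255j  (running Σ = 0.00901 - 0.19384j)
  m=-3: (0.16215 - 0.15492j) × (-0.28794 + 0.07691j) = -0.03477 + 0.05708j  (running Σ = -0.02577 - 0.13676j)
  m=-2: (-0.00417 + 0.27412j) × (-0.08785 - 0.10480j) = 0.02909 - 0.02364j  (running Σ = 0.00333 - 0.16040j)
  m=-1: (0.11795 + 0.11976j) × (-0.14273 + 0.30588j) = -0.05347 + 0.01899j  (running Σ = -0.05014 - 0.14142j)
  m=0: (-0.27656 + 0.00000j) × (-0.05865 + 0.00000j) = 0.01622 + 0.00000j  (running Σ = -0.03392 - 0.14142j)
  m=1: (-0.11795 + 0.11976j) × (0.14273 + 0.30588j) = -0.05347 - 0.01899j  (running Σ = -0.08738 - 0.16040j)
  m=2: (-0.00417 - 0.27412j) × (-0.08785 + 0.10480j) = 0.02909 + 0.02364j  (running Σ = -0.05829 - 0.13676j)
  m=3: (-0.16215 - 0.15492j) × (0.28794 + 0.07691j) = -0.03477 - 0.05708j  (running Σ = -0.09306 - 0.19384j)
  m=4: (0.25594 - 0.00778j) × (0.07147 + 0.40284j) = 0.02143 + 0.10255j  (running Σ = -0.07164 - 0.09129j)
  m=5: (0.28851 - 0.31132j) × (-0.17764 + 0.12474j) = -0.01242 + 0.09129j  (running Σ = -0.08406 - 0.00000j)
Σ over m = -0.08406 - 0.00000j; ×(4π/11) → -0.09602 - 0.00000j. Real part: -0.096025

-0.096025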